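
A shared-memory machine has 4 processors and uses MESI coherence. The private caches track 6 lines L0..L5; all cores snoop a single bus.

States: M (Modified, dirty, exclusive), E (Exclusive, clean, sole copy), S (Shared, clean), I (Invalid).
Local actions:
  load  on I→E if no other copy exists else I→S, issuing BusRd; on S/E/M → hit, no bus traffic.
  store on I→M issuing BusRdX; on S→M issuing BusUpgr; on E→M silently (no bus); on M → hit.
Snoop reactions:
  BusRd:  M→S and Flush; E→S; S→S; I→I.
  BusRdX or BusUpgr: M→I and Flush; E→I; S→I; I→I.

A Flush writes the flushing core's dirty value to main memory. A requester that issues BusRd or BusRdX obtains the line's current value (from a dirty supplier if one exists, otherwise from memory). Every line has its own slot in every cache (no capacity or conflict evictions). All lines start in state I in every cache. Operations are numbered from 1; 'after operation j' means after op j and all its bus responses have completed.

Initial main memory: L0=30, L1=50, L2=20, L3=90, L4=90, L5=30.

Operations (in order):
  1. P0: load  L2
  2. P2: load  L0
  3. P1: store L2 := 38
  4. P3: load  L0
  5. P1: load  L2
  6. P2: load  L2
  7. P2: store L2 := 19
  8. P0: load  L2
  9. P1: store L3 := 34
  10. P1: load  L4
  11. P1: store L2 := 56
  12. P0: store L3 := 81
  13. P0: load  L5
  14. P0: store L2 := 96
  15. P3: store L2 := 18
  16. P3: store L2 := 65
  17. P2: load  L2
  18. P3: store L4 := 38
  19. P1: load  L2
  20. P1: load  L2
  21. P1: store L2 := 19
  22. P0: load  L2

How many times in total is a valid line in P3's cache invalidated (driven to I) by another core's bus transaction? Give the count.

invalidations = 1

[1] P0: load  L2 | P0:E(20), P1:I, P2:I, P3:I | bus: BusRd
[2] P2: load  L0 | P0:I, P1:I, P2:E(30), P3:I | bus: BusRd
[3] P1: store L2 := 38 | P0:I, P1:M(38), P2:I, P3:I | bus: BusRdX
[4] P3: load  L0 | P0:I, P1:I, P2:S(30), P3:S(30) | bus: BusRd
[5] P1: load  L2 | P0:I, P1:M(38), P2:I, P3:I | bus: none
[6] P2: load  L2 | P0:I, P1:S(38), P2:S(38), P3:I | bus: BusRd,Flush
[7] P2: store L2 := 19 | P0:I, P1:I, P2:M(19), P3:I | bus: BusUpgr
[8] P0: load  L2 | P0:S(19), P1:I, P2:S(19), P3:I | bus: BusRd,Flush
[9] P1: store L3 := 34 | P0:I, P1:M(34), P2:I, P3:I | bus: BusRdX
[10] P1: load  L4 | P0:I, P1:E(90), P2:I, P3:I | bus: BusRd
[11] P1: store L2 := 56 | P0:I, P1:M(56), P2:I, P3:I | bus: BusRdX
[12] P0: store L3 := 81 | P0:M(81), P1:I, P2:I, P3:I | bus: BusRdX,Flush
[13] P0: load  L5 | P0:E(30), P1:I, P2:I, P3:I | bus: BusRd
[14] P0: store L2 := 96 | P0:M(96), P1:I, P2:I, P3:I | bus: BusRdX,Flush
[15] P3: store L2 := 18 | P0:I, P1:I, P2:I, P3:M(18) | bus: BusRdX,Flush
[16] P3: store L2 := 65 | P0:I, P1:I, P2:I, P3:M(65) | bus: none
[17] P2: load  L2 | P0:I, P1:I, P2:S(65), P3:S(65) | bus: BusRd,Flush
[18] P3: store L4 := 38 | P0:I, P1:I, P2:I, P3:M(38) | bus: BusRdX
[19] P1: load  L2 | P0:I, P1:S(65), P2:S(65), P3:S(65) | bus: BusRd
[20] P1: load  L2 | P0:I, P1:S(65), P2:S(65), P3:S(65) | bus: none
[21] P1: store L2 := 19 | P0:I, P1:M(19), P2:I, P3:I | bus: BusUpgr
[22] P0: load  L2 | P0:S(19), P1:S(19), P2:I, P3:I | bus: BusRd,Flush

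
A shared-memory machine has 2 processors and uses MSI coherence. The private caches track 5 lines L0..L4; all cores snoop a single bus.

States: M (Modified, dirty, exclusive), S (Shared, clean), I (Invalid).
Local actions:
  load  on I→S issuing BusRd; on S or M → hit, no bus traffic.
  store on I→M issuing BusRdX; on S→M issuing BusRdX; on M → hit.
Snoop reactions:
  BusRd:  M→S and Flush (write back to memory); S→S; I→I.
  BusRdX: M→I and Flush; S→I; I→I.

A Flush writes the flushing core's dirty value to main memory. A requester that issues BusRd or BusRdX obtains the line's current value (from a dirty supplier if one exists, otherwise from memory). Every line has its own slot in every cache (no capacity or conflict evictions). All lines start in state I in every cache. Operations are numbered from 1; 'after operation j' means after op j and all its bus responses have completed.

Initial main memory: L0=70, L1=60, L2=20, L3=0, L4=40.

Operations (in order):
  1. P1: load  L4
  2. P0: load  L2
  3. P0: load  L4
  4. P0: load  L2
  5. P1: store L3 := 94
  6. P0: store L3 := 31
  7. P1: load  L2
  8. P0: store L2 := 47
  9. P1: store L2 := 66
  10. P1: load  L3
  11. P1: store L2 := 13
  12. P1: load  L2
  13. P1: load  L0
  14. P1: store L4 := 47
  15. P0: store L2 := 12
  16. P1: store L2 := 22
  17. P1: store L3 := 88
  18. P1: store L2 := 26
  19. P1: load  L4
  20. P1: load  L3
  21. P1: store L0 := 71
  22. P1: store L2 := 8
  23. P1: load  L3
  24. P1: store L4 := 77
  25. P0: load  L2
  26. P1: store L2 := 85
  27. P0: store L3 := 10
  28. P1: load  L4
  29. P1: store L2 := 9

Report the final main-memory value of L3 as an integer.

1. P1: load  L4  bus=[BusRd]  L4: P0=I P1=S  mem[L4]=40
2. P0: load  L2  bus=[BusRd]  L2: P0=S P1=I  mem[L2]=20
3. P0: load  L4  bus=[BusRd]  L4: P0=S P1=S  mem[L4]=40
4. P0: load  L2  bus=[-]  L2: P0=S P1=I  mem[L2]=20
5. P1: store L3 := 94  bus=[BusRdX]  L3: P0=I P1=M  mem[L3]=0
6. P0: store L3 := 31  bus=[BusRdX,Flush]  L3: P0=M P1=I  mem[L3]=94
7. P1: load  L2  bus=[BusRd]  L2: P0=S P1=S  mem[L2]=20
8. P0: store L2 := 47  bus=[BusRdX]  L2: P0=M P1=I  mem[L2]=20
9. P1: store L2 := 66  bus=[BusRdX,Flush]  L2: P0=I P1=M  mem[L2]=47
10. P1: load  L3  bus=[BusRd,Flush]  L3: P0=S P1=S  mem[L3]=31
11. P1: store L2 := 13  bus=[-]  L2: P0=I P1=M  mem[L2]=47
12. P1: load  L2  bus=[-]  L2: P0=I P1=M  mem[L2]=47
13. P1: load  L0  bus=[BusRd]  L0: P0=I P1=S  mem[L0]=70
14. P1: store L4 := 47  bus=[BusRdX]  L4: P0=I P1=M  mem[L4]=40
15. P0: store L2 := 12  bus=[BusRdX,Flush]  L2: P0=M P1=I  mem[L2]=13
16. P1: store L2 := 22  bus=[BusRdX,Flush]  L2: P0=I P1=M  mem[L2]=12
17. P1: store L3 := 88  bus=[BusRdX]  L3: P0=I P1=M  mem[L3]=31
18. P1: store L2 := 26  bus=[-]  L2: P0=I P1=M  mem[L2]=12
19. P1: load  L4  bus=[-]  L4: P0=I P1=M  mem[L4]=40
20. P1: load  L3  bus=[-]  L3: P0=I P1=M  mem[L3]=31
21. P1: store L0 := 71  bus=[BusRdX]  L0: P0=I P1=M  mem[L0]=70
22. P1: store L2 := 8  bus=[-]  L2: P0=I P1=M  mem[L2]=12
23. P1: load  L3  bus=[-]  L3: P0=I P1=M  mem[L3]=31
24. P1: store L4 := 77  bus=[-]  L4: P0=I P1=M  mem[L4]=40
25. P0: load  L2  bus=[BusRd,Flush]  L2: P0=S P1=S  mem[L2]=8
26. P1: store L2 := 85  bus=[BusRdX]  L2: P0=I P1=M  mem[L2]=8
27. P0: store L3 := 10  bus=[BusRdX,Flush]  L3: P0=M P1=I  mem[L3]=88
28. P1: load  L4  bus=[-]  L4: P0=I P1=M  mem[L4]=40
29. P1: store L2 := 9  bus=[-]  L2: P0=I P1=M  mem[L2]=8

memory[L3] = 88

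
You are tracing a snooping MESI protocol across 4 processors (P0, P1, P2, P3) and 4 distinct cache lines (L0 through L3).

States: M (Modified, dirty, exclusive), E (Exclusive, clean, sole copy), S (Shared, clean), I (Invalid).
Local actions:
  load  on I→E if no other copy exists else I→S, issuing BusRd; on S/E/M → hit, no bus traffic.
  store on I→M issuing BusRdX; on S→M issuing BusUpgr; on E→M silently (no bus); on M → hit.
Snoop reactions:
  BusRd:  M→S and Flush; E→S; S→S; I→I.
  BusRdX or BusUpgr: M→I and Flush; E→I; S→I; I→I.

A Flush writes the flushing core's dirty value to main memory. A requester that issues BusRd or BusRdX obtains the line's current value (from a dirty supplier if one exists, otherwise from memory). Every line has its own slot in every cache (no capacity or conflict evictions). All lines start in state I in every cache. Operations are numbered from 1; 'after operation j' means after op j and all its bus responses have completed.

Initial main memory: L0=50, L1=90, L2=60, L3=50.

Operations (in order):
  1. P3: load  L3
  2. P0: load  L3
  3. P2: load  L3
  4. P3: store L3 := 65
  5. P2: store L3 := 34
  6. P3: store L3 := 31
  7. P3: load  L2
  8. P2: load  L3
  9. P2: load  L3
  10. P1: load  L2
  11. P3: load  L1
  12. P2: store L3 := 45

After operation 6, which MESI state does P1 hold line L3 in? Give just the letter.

1. P3: load  L3  bus=[BusRd]  L3: P0=I P1=I P2=I P3=E  mem[L3]=50
2. P0: load  L3  bus=[BusRd]  L3: P0=S P1=I P2=I P3=S  mem[L3]=50
3. P2: load  L3  bus=[BusRd]  L3: P0=S P1=I P2=S P3=S  mem[L3]=50
4. P3: store L3 := 65  bus=[BusUpgr]  L3: P0=I P1=I P2=I P3=M  mem[L3]=50
5. P2: store L3 := 34  bus=[BusRdX,Flush]  L3: P0=I P1=I P2=M P3=I  mem[L3]=65
6. P3: store L3 := 31  bus=[BusRdX,Flush]  L3: P0=I P1=I P2=I P3=M  mem[L3]=34
7. P3: load  L2  bus=[BusRd]  L2: P0=I P1=I P2=I P3=E  mem[L2]=60
8. P2: load  L3  bus=[BusRd,Flush]  L3: P0=I P1=I P2=S P3=S  mem[L3]=31
9. P2: load  L3  bus=[-]  L3: P0=I P1=I P2=S P3=S  mem[L3]=31
10. P1: load  L2  bus=[BusRd]  L2: P0=I P1=S P2=I P3=S  mem[L2]=60
11. P3: load  L1  bus=[BusRd]  L1: P0=I P1=I P2=I P3=E  mem[L1]=90
12. P2: store L3 := 45  bus=[BusUpgr]  L3: P0=I P1=I P2=M P3=I  mem[L3]=31

state = I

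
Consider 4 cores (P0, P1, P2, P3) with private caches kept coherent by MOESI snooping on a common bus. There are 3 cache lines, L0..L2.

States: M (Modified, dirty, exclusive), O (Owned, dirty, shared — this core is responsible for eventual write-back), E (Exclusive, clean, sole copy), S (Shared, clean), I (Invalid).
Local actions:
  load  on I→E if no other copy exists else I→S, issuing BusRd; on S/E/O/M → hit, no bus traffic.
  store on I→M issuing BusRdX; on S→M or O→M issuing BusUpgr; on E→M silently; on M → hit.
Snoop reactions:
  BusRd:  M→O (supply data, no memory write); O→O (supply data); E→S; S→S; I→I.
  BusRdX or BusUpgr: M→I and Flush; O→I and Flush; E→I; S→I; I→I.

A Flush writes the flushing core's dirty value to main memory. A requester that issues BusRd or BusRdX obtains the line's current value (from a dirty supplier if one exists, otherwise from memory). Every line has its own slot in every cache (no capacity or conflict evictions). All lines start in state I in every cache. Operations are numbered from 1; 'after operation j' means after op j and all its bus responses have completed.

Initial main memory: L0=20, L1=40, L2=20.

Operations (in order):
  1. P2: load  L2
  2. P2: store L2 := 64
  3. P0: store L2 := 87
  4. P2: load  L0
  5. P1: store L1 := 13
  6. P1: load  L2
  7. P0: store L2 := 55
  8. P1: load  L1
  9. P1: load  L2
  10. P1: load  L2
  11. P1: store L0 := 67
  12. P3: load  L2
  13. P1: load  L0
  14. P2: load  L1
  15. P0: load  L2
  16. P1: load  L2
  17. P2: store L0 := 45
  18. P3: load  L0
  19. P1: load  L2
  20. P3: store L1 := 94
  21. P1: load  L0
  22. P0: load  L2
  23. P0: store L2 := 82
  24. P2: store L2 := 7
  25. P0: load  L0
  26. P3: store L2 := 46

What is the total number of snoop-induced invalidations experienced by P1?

  op1 P2: load  L2 → I/I/E/I on L2; bus BusRd; mem=20
  op2 P2: store L2 := 64 → I/I/M/I on L2; bus (none); mem=20
  op3 P0: store L2 := 87 → M/I/I/I on L2; bus BusRdX Flush; mem=64
  op4 P2: load  L0 → I/I/E/I on L0; bus BusRd; mem=20
  op5 P1: store L1 := 13 → I/M/I/I on L1; bus BusRdX; mem=40
  op6 P1: load  L2 → O/S/I/I on L2; bus BusRd; mem=64
  op7 P0: store L2 := 55 → M/I/I/I on L2; bus BusUpgr; mem=64
  op8 P1: load  L1 → I/M/I/I on L1; bus (none); mem=40
  op9 P1: load  L2 → O/S/I/I on L2; bus BusRd; mem=64
  op10 P1: load  L2 → O/S/I/I on L2; bus (none); mem=64
  op11 P1: store L0 := 67 → I/M/I/I on L0; bus BusRdX; mem=20
  op12 P3: load  L2 → O/S/I/S on L2; bus BusRd; mem=64
  op13 P1: load  L0 → I/M/I/I on L0; bus (none); mem=20
  op14 P2: load  L1 → I/O/S/I on L1; bus BusRd; mem=40
  op15 P0: load  L2 → O/S/I/S on L2; bus (none); mem=64
  op16 P1: load  L2 → O/S/I/S on L2; bus (none); mem=64
  op17 P2: store L0 := 45 → I/I/M/I on L0; bus BusRdX Flush; mem=67
  op18 P3: load  L0 → I/I/O/S on L0; bus BusRd; mem=67
  op19 P1: load  L2 → O/S/I/S on L2; bus (none); mem=64
  op20 P3: store L1 := 94 → I/I/I/M on L1; bus BusRdX Flush; mem=13
  op21 P1: load  L0 → I/S/O/S on L0; bus BusRd; mem=67
  op22 P0: load  L2 → O/S/I/S on L2; bus (none); mem=64
  op23 P0: store L2 := 82 → M/I/I/I on L2; bus BusUpgr; mem=64
  op24 P2: store L2 := 7 → I/I/M/I on L2; bus BusRdX Flush; mem=82
  op25 P0: load  L0 → S/S/O/S on L0; bus BusRd; mem=67
  op26 P3: store L2 := 46 → I/I/I/M on L2; bus BusRdX Flush; mem=7

invalidations = 4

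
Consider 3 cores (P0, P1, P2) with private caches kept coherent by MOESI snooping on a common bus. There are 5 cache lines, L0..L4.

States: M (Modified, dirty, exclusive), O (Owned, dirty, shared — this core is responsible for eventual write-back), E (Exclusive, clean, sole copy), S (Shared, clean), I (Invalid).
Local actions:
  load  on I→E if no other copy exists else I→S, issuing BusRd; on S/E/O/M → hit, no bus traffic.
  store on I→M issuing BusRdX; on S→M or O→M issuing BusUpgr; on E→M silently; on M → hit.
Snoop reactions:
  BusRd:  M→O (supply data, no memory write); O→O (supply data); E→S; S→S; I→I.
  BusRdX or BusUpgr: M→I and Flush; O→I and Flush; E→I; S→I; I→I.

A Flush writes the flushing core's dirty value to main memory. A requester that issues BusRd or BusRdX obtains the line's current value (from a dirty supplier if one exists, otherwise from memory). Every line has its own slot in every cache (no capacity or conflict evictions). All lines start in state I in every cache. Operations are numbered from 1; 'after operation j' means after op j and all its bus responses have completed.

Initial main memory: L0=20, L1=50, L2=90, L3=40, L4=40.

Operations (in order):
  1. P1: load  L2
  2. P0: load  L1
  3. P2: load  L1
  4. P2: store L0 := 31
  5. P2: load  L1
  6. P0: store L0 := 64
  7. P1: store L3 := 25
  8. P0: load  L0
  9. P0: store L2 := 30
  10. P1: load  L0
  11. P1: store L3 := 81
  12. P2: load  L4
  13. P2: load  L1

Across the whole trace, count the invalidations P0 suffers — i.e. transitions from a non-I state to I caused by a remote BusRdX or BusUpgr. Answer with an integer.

invalidations = 0

1. P1: load  L2  bus=[BusRd]  L2: P0=I P1=E P2=I  mem[L2]=90
2. P0: load  L1  bus=[BusRd]  L1: P0=E P1=I P2=I  mem[L1]=50
3. P2: load  L1  bus=[BusRd]  L1: P0=S P1=I P2=S  mem[L1]=50
4. P2: store L0 := 31  bus=[BusRdX]  L0: P0=I P1=I P2=M  mem[L0]=20
5. P2: load  L1  bus=[-]  L1: P0=S P1=I P2=S  mem[L1]=50
6. P0: store L0 := 64  bus=[BusRdX,Flush]  L0: P0=M P1=I P2=I  mem[L0]=31
7. P1: store L3 := 25  bus=[BusRdX]  L3: P0=I P1=M P2=I  mem[L3]=40
8. P0: load  L0  bus=[-]  L0: P0=M P1=I P2=I  mem[L0]=31
9. P0: store L2 := 30  bus=[BusRdX]  L2: P0=M P1=I P2=I  mem[L2]=90
10. P1: load  L0  bus=[BusRd]  L0: P0=O P1=S P2=I  mem[L0]=31
11. P1: store L3 := 81  bus=[-]  L3: P0=I P1=M P2=I  mem[L3]=40
12. P2: load  L4  bus=[BusRd]  L4: P0=I P1=I P2=E  mem[L4]=40
13. P2: load  L1  bus=[-]  L1: P0=S P1=I P2=S  mem[L1]=50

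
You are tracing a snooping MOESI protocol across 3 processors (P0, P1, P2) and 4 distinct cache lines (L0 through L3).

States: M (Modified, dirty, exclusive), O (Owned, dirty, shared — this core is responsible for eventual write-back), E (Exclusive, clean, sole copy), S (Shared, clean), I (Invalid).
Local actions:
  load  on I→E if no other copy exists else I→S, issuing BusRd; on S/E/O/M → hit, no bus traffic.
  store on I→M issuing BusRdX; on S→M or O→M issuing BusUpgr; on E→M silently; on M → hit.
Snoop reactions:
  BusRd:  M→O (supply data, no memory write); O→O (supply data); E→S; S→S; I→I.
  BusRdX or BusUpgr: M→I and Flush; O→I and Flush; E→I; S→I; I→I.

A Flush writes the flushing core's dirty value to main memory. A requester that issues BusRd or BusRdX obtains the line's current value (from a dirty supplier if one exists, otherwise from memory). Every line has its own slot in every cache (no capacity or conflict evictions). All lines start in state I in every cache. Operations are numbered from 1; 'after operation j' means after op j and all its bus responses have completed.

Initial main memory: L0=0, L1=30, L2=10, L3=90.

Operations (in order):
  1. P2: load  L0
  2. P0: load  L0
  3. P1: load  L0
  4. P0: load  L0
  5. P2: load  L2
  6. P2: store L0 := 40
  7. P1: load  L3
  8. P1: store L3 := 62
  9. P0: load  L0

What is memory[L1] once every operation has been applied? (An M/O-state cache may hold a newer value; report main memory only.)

[1] P2: load  L0 | P0:I, P1:I, P2:E(0) | bus: BusRd
[2] P0: load  L0 | P0:S(0), P1:I, P2:S(0) | bus: BusRd
[3] P1: load  L0 | P0:S(0), P1:S(0), P2:S(0) | bus: BusRd
[4] P0: load  L0 | P0:S(0), P1:S(0), P2:S(0) | bus: none
[5] P2: load  L2 | P0:I, P1:I, P2:E(10) | bus: BusRd
[6] P2: store L0 := 40 | P0:I, P1:I, P2:M(40) | bus: BusUpgr
[7] P1: load  L3 | P0:I, P1:E(90), P2:I | bus: BusRd
[8] P1: store L3 := 62 | P0:I, P1:M(62), P2:I | bus: none
[9] P0: load  L0 | P0:S(40), P1:I, P2:O(40) | bus: BusRd

memory[L1] = 30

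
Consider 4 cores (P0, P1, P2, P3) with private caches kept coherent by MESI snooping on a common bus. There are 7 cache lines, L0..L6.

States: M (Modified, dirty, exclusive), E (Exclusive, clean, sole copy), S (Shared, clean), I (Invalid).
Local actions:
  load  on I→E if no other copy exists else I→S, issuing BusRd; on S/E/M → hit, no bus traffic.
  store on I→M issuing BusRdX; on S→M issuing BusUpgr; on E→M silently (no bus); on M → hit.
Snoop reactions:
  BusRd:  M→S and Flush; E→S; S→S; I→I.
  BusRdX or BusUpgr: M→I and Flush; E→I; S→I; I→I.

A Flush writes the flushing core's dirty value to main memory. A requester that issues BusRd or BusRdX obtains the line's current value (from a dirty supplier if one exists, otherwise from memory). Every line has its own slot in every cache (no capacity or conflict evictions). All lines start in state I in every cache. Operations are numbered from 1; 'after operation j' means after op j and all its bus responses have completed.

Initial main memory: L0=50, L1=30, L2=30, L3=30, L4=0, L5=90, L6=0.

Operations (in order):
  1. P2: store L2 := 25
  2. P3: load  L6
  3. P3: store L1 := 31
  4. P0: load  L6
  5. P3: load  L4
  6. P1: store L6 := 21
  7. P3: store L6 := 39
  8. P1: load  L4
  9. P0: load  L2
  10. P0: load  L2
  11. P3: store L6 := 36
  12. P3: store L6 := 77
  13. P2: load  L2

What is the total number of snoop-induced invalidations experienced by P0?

invalidations = 1

step 1: P2: store L2 := 25  ⟶  IIMI  (L2)  txn=BusRdX  M[L2]=30
step 2: P3: load  L6  ⟶  IIIE  (L6)  txn=BusRd  M[L6]=0
step 3: P3: store L1 := 31  ⟶  IIIM  (L1)  txn=BusRdX  M[L1]=30
step 4: P0: load  L6  ⟶  SIIS  (L6)  txn=BusRd  M[L6]=0
step 5: P3: load  L4  ⟶  IIIE  (L4)  txn=BusRd  M[L4]=0
step 6: P1: store L6 := 21  ⟶  IMII  (L6)  txn=BusRdX  M[L6]=0
step 7: P3: store L6 := 39  ⟶  IIIM  (L6)  txn=BusRdX+Flush  M[L6]=21
step 8: P1: load  L4  ⟶  ISIS  (L4)  txn=BusRd  M[L4]=0
step 9: P0: load  L2  ⟶  SISI  (L2)  txn=BusRd+Flush  M[L2]=25
step 10: P0: load  L2  ⟶  SISI  (L2)  txn=∅  M[L2]=25
step 11: P3: store L6 := 36  ⟶  IIIM  (L6)  txn=∅  M[L6]=21
step 12: P3: store L6 := 77  ⟶  IIIM  (L6)  txn=∅  M[L6]=21
step 13: P2: load  L2  ⟶  SISI  (L2)  txn=∅  M[L2]=25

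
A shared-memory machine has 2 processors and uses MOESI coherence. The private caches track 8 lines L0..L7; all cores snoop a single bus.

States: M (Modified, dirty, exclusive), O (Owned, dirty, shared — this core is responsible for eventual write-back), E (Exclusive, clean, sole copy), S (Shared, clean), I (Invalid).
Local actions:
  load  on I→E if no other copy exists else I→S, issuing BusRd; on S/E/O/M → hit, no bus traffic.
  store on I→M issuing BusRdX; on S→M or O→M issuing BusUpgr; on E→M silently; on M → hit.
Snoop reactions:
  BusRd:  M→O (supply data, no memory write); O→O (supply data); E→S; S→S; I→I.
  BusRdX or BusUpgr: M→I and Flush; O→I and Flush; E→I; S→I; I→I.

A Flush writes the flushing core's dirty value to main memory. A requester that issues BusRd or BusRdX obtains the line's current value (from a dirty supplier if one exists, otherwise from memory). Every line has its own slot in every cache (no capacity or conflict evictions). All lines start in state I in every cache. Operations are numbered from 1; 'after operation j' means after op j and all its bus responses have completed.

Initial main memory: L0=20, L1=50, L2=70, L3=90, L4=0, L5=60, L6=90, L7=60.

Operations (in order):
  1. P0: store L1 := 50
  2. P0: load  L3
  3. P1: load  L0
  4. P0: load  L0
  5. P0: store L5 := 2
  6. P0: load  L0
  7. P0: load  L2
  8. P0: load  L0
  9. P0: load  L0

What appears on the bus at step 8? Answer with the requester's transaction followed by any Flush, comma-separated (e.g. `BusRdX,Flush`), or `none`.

step 1: P0: store L1 := 50  ⟶  MI  (L1)  txn=BusRdX  M[L1]=50
step 2: P0: load  L3  ⟶  EI  (L3)  txn=BusRd  M[L3]=90
step 3: P1: load  L0  ⟶  IE  (L0)  txn=BusRd  M[L0]=20
step 4: P0: load  L0  ⟶  SS  (L0)  txn=BusRd  M[L0]=20
step 5: P0: store L5 := 2  ⟶  MI  (L5)  txn=BusRdX  M[L5]=60
step 6: P0: load  L0  ⟶  SS  (L0)  txn=∅  M[L0]=20
step 7: P0: load  L2  ⟶  EI  (L2)  txn=BusRd  M[L2]=70
step 8: P0: load  L0  ⟶  SS  (L0)  txn=∅  M[L0]=20
step 9: P0: load  L0  ⟶  SS  (L0)  txn=∅  M[L0]=20

bus = none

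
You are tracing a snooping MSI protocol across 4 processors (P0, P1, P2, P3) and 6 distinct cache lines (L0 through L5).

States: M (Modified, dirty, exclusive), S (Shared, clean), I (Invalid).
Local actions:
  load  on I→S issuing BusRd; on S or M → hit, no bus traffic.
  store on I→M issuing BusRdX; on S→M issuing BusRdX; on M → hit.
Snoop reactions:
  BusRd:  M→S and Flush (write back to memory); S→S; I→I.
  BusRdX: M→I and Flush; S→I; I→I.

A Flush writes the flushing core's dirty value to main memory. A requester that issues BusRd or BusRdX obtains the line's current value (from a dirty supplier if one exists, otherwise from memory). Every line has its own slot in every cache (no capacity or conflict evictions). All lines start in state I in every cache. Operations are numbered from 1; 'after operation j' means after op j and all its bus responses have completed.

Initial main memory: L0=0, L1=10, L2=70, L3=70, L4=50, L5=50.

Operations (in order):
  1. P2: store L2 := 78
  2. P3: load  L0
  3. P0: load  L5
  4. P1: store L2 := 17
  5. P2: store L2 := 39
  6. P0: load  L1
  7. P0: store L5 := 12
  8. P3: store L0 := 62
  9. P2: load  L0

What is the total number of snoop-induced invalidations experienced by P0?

step 1: P2: store L2 := 78  ⟶  IIMI  (L2)  txn=BusRdX  M[L2]=70
step 2: P3: load  L0  ⟶  IIIS  (L0)  txn=BusRd  M[L0]=0
step 3: P0: load  L5  ⟶  SIII  (L5)  txn=BusRd  M[L5]=50
step 4: P1: store L2 := 17  ⟶  IMII  (L2)  txn=BusRdX+Flush  M[L2]=78
step 5: P2: store L2 := 39  ⟶  IIMI  (L2)  txn=BusRdX+Flush  M[L2]=17
step 6: P0: load  L1  ⟶  SIII  (L1)  txn=BusRd  M[L1]=10
step 7: P0: store L5 := 12  ⟶  MIII  (L5)  txn=BusRdX  M[L5]=50
step 8: P3: store L0 := 62  ⟶  IIIM  (L0)  txn=BusRdX  M[L0]=0
step 9: P2: load  L0  ⟶  IISS  (L0)  txn=BusRd+Flush  M[L0]=62

invalidations = 0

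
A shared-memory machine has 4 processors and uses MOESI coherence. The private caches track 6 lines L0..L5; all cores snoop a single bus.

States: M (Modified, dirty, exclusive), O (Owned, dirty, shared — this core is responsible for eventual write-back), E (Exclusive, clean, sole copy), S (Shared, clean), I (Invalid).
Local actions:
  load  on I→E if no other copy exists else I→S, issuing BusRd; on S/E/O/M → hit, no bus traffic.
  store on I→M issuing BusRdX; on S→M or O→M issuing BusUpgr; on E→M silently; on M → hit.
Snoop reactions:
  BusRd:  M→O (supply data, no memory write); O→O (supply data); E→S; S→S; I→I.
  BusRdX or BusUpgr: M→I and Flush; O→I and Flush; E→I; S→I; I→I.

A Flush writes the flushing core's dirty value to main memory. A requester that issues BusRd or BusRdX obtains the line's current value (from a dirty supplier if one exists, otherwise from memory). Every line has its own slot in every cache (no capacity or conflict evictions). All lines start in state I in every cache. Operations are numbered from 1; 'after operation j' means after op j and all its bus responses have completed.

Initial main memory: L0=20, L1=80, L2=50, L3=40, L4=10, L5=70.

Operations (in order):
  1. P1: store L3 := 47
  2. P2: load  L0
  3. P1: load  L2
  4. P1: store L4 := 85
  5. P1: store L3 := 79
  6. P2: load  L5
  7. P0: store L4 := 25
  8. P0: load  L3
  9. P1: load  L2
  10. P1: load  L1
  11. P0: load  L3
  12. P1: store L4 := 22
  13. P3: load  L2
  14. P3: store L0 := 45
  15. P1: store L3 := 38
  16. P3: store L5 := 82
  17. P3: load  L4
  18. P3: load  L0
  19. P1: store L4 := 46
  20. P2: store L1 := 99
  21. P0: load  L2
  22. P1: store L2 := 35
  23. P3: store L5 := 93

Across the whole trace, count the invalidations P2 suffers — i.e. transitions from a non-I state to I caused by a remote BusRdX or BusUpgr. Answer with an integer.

[1] P1: store L3 := 47 | P0:I, P1:M(47), P2:I, P3:I | bus: BusRdX
[2] P2: load  L0 | P0:I, P1:I, P2:E(20), P3:I | bus: BusRd
[3] P1: load  L2 | P0:I, P1:E(50), P2:I, P3:I | bus: BusRd
[4] P1: store L4 := 85 | P0:I, P1:M(85), P2:I, P3:I | bus: BusRdX
[5] P1: store L3 := 79 | P0:I, P1:M(79), P2:I, P3:I | bus: none
[6] P2: load  L5 | P0:I, P1:I, P2:E(70), P3:I | bus: BusRd
[7] P0: store L4 := 25 | P0:M(25), P1:I, P2:I, P3:I | bus: BusRdX,Flush
[8] P0: load  L3 | P0:S(79), P1:O(79), P2:I, P3:I | bus: BusRd
[9] P1: load  L2 | P0:I, P1:E(50), P2:I, P3:I | bus: none
[10] P1: load  L1 | P0:I, P1:E(80), P2:I, P3:I | bus: BusRd
[11] P0: load  L3 | P0:S(79), P1:O(79), P2:I, P3:I | bus: none
[12] P1: store L4 := 22 | P0:I, P1:M(22), P2:I, P3:I | bus: BusRdX,Flush
[13] P3: load  L2 | P0:I, P1:S(50), P2:I, P3:S(50) | bus: BusRd
[14] P3: store L0 := 45 | P0:I, P1:I, P2:I, P3:M(45) | bus: BusRdX
[15] P1: store L3 := 38 | P0:I, P1:M(38), P2:I, P3:I | bus: BusUpgr
[16] P3: store L5 := 82 | P0:I, P1:I, P2:I, P3:M(82) | bus: BusRdX
[17] P3: load  L4 | P0:I, P1:O(22), P2:I, P3:S(22) | bus: BusRd
[18] P3: load  L0 | P0:I, P1:I, P2:I, P3:M(45) | bus: none
[19] P1: store L4 := 46 | P0:I, P1:M(46), P2:I, P3:I | bus: BusUpgr
[20] P2: store L1 := 99 | P0:I, P1:I, P2:M(99), P3:I | bus: BusRdX
[21] P0: load  L2 | P0:S(50), P1:S(50), P2:I, P3:S(50) | bus: BusRd
[22] P1: store L2 := 35 | P0:I, P1:M(35), P2:I, P3:I | bus: BusUpgr
[23] P3: store L5 := 93 | P0:I, P1:I, P2:I, P3:M(93) | bus: none

invalidations = 2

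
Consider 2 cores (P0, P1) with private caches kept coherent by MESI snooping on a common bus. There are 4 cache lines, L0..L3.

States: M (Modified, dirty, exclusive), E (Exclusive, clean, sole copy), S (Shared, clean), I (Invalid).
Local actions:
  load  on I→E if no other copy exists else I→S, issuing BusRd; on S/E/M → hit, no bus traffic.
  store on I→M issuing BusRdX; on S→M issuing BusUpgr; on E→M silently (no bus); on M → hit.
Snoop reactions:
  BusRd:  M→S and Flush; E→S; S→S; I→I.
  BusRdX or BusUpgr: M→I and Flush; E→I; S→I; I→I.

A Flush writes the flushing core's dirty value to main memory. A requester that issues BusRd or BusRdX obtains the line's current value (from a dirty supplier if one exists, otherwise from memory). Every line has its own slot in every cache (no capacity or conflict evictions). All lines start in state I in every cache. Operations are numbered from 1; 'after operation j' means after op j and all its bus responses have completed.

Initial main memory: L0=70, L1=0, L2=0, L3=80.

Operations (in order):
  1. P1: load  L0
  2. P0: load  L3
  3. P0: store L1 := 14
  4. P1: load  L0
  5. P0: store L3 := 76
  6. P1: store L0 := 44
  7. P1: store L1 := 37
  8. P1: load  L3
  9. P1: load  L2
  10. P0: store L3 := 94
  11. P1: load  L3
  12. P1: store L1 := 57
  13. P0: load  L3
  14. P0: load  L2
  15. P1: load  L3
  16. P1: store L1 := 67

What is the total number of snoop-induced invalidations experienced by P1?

invalidations = 1

  op1 P1: load  L0 → I/E on L0; bus BusRd; mem=70
  op2 P0: load  L3 → E/I on L3; bus BusRd; mem=80
  op3 P0: store L1 := 14 → M/I on L1; bus BusRdX; mem=0
  op4 P1: load  L0 → I/E on L0; bus (none); mem=70
  op5 P0: store L3 := 76 → M/I on L3; bus (none); mem=80
  op6 P1: store L0 := 44 → I/M on L0; bus (none); mem=70
  op7 P1: store L1 := 37 → I/M on L1; bus BusRdX Flush; mem=14
  op8 P1: load  L3 → S/S on L3; bus BusRd Flush; mem=76
  op9 P1: load  L2 → I/E on L2; bus BusRd; mem=0
  op10 P0: store L3 := 94 → M/I on L3; bus BusUpgr; mem=76
  op11 P1: load  L3 → S/S on L3; bus BusRd Flush; mem=94
  op12 P1: store L1 := 57 → I/M on L1; bus (none); mem=14
  op13 P0: load  L3 → S/S on L3; bus (none); mem=94
  op14 P0: load  L2 → S/S on L2; bus BusRd; mem=0
  op15 P1: load  L3 → S/S on L3; bus (none); mem=94
  op16 P1: store L1 := 67 → I/M on L1; bus (none); mem=14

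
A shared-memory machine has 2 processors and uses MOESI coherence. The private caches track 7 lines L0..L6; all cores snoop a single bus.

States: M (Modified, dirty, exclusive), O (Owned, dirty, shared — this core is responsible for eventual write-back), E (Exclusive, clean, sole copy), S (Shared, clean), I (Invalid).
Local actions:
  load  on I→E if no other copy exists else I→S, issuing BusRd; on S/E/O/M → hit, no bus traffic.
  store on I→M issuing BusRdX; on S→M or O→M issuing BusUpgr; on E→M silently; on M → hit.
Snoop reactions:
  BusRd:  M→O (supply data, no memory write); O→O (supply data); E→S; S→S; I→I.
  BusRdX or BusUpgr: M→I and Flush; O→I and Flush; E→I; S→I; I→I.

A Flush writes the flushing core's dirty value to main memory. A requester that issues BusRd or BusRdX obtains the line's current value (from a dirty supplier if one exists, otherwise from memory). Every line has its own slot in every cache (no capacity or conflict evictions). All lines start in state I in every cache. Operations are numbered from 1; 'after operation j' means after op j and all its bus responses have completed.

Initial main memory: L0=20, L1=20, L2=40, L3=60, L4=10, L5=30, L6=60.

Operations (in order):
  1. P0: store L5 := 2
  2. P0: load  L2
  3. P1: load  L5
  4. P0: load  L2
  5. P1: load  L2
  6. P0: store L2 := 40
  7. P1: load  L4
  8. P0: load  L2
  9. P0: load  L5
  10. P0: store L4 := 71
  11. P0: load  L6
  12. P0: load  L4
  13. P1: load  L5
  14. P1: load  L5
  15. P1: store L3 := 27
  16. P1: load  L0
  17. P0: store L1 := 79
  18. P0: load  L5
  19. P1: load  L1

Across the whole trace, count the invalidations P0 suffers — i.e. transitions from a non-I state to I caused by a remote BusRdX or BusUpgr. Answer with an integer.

invalidations = 0

  op1 P0: store L5 := 2 → M/I on L5; bus BusRdX; mem=30
  op2 P0: load  L2 → E/I on L2; bus BusRd; mem=40
  op3 P1: load  L5 → O/S on L5; bus BusRd; mem=30
  op4 P0: load  L2 → E/I on L2; bus (none); mem=40
  op5 P1: load  L2 → S/S on L2; bus BusRd; mem=40
  op6 P0: store L2 := 40 → M/I on L2; bus BusUpgr; mem=40
  op7 P1: load  L4 → I/E on L4; bus BusRd; mem=10
  op8 P0: load  L2 → M/I on L2; bus (none); mem=40
  op9 P0: load  L5 → O/S on L5; bus (none); mem=30
  op10 P0: store L4 := 71 → M/I on L4; bus BusRdX; mem=10
  op11 P0: load  L6 → E/I on L6; bus BusRd; mem=60
  op12 P0: load  L4 → M/I on L4; bus (none); mem=10
  op13 P1: load  L5 → O/S on L5; bus (none); mem=30
  op14 P1: load  L5 → O/S on L5; bus (none); mem=30
  op15 P1: store L3 := 27 → I/M on L3; bus BusRdX; mem=60
  op16 P1: load  L0 → I/E on L0; bus BusRd; mem=20
  op17 P0: store L1 := 79 → M/I on L1; bus BusRdX; mem=20
  op18 P0: load  L5 → O/S on L5; bus (none); mem=30
  op19 P1: load  L1 → O/S on L1; bus BusRd; mem=20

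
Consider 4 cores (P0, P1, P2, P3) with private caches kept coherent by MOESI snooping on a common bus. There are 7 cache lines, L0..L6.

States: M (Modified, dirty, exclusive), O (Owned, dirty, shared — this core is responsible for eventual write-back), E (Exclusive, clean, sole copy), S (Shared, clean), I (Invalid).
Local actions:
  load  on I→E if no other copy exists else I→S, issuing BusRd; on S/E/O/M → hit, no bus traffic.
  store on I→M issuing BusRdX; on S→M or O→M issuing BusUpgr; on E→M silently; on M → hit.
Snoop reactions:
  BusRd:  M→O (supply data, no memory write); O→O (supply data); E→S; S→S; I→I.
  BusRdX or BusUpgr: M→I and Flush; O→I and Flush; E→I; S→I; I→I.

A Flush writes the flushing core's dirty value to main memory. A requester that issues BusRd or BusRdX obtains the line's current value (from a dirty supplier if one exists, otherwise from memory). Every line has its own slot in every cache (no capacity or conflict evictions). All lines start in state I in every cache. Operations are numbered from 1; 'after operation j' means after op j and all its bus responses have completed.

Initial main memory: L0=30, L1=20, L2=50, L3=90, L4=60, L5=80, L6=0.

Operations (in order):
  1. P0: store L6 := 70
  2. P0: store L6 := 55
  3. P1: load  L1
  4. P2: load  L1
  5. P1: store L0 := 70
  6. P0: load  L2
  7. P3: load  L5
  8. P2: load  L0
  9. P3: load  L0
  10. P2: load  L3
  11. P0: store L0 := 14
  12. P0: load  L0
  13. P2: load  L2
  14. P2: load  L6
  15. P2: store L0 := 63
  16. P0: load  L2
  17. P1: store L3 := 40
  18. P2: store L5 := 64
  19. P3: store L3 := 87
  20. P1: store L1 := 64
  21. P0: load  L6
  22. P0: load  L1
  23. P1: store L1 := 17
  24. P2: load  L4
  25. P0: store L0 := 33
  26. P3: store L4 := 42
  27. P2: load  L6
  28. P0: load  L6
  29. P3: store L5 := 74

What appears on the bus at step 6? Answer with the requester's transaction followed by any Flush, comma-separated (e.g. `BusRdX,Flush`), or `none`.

[1] P0: store L6 := 70 | P0:M(70), P1:I, P2:I, P3:I | bus: BusRdX
[2] P0: store L6 := 55 | P0:M(55), P1:I, P2:I, P3:I | bus: none
[3] P1: load  L1 | P0:I, P1:E(20), P2:I, P3:I | bus: BusRd
[4] P2: load  L1 | P0:I, P1:S(20), P2:S(20), P3:I | bus: BusRd
[5] P1: store L0 := 70 | P0:I, P1:M(70), P2:I, P3:I | bus: BusRdX
[6] P0: load  L2 | P0:E(50), P1:I, P2:I, P3:I | bus: BusRd
[7] P3: load  L5 | P0:I, P1:I, P2:I, P3:E(80) | bus: BusRd
[8] P2: load  L0 | P0:I, P1:O(70), P2:S(70), P3:I | bus: BusRd
[9] P3: load  L0 | P0:I, P1:O(70), P2:S(70), P3:S(70) | bus: BusRd
[10] P2: load  L3 | P0:I, P1:I, P2:E(90), P3:I | bus: BusRd
[11] P0: store L0 := 14 | P0:M(14), P1:I, P2:I, P3:I | bus: BusRdX,Flush
[12] P0: load  L0 | P0:M(14), P1:I, P2:I, P3:I | bus: none
[13] P2: load  L2 | P0:S(50), P1:I, P2:S(50), P3:I | bus: BusRd
[14] P2: load  L6 | P0:O(55), P1:I, P2:S(55), P3:I | bus: BusRd
[15] P2: store L0 := 63 | P0:I, P1:I, P2:M(63), P3:I | bus: BusRdX,Flush
[16] P0: load  L2 | P0:S(50), P1:I, P2:S(50), P3:I | bus: none
[17] P1: store L3 := 40 | P0:I, P1:M(40), P2:I, P3:I | bus: BusRdX
[18] P2: store L5 := 64 | P0:I, P1:I, P2:M(64), P3:I | bus: BusRdX
[19] P3: store L3 := 87 | P0:I, P1:I, P2:I, P3:M(87) | bus: BusRdX,Flush
[20] P1: store L1 := 64 | P0:I, P1:M(64), P2:I, P3:I | bus: BusUpgr
[21] P0: load  L6 | P0:O(55), P1:I, P2:S(55), P3:I | bus: none
[22] P0: load  L1 | P0:S(64), P1:O(64), P2:I, P3:I | bus: BusRd
[23] P1: store L1 := 17 | P0:I, P1:M(17), P2:I, P3:I | bus: BusUpgr
[24] P2: load  L4 | P0:I, P1:I, P2:E(60), P3:I | bus: BusRd
[25] P0: store L0 := 33 | P0:M(33), P1:I, P2:I, P3:I | bus: BusRdX,Flush
[26] P3: store L4 := 42 | P0:I, P1:I, P2:I, P3:M(42) | bus: BusRdX
[27] P2: load  L6 | P0:O(55), P1:I, P2:S(55), P3:I | bus: none
[28] P0: load  L6 | P0:O(55), P1:I, P2:S(55), P3:I | bus: none
[29] P3: store L5 := 74 | P0:I, P1:I, P2:I, P3:M(74) | bus: BusRdX,Flush

bus = BusRd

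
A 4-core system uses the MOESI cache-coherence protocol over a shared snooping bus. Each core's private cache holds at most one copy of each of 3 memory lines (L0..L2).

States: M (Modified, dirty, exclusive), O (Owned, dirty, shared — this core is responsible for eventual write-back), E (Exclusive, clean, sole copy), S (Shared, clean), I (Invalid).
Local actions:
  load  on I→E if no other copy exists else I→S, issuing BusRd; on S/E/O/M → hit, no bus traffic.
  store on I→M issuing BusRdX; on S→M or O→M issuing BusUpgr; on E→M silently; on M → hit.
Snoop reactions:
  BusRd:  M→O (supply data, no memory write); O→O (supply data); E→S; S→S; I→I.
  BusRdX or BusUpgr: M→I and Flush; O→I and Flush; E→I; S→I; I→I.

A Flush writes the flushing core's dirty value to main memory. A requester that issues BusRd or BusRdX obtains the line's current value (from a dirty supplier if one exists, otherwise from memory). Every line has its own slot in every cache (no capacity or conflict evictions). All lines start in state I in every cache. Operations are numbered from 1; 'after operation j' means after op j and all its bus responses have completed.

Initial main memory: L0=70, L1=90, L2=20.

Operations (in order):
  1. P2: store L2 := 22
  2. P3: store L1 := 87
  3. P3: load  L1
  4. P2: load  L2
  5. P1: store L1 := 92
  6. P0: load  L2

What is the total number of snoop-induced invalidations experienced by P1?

[1] P2: store L2 := 22 | P0:I, P1:I, P2:M(22), P3:I | bus: BusRdX
[2] P3: store L1 := 87 | P0:I, P1:I, P2:I, P3:M(87) | bus: BusRdX
[3] P3: load  L1 | P0:I, P1:I, P2:I, P3:M(87) | bus: none
[4] P2: load  L2 | P0:I, P1:I, P2:M(22), P3:I | bus: none
[5] P1: store L1 := 92 | P0:I, P1:M(92), P2:I, P3:I | bus: BusRdX,Flush
[6] P0: load  L2 | P0:S(22), P1:I, P2:O(22), P3:I | bus: BusRd

invalidations = 0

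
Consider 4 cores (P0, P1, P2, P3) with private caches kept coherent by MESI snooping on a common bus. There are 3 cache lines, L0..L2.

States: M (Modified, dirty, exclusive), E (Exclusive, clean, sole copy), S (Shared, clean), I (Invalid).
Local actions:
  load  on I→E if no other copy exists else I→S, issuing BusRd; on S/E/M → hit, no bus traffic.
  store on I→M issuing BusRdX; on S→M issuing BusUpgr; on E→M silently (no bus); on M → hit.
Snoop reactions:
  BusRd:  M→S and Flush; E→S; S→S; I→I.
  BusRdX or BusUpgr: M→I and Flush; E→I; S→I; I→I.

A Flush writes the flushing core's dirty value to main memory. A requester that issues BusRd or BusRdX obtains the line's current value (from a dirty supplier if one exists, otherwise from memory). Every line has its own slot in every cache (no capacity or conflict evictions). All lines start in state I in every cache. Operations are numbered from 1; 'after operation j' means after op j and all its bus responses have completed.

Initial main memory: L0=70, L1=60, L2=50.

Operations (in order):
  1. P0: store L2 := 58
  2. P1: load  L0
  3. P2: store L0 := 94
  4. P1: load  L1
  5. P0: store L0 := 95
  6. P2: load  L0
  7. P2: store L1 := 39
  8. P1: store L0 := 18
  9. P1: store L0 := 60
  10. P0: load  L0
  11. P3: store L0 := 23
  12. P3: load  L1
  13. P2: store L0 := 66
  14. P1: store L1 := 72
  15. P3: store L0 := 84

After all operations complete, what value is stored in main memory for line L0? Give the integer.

step 1: P0: store L2 := 58  ⟶  MIII  (L2)  txn=BusRdX  M[L2]=50
step 2: P1: load  L0  ⟶  IEII  (L0)  txn=BusRd  M[L0]=70
step 3: P2: store L0 := 94  ⟶  IIMI  (L0)  txn=BusRdX  M[L0]=70
step 4: P1: load  L1  ⟶  IEII  (L1)  txn=BusRd  M[L1]=60
step 5: P0: store L0 := 95  ⟶  MIII  (L0)  txn=BusRdX+Flush  M[L0]=94
step 6: P2: load  L0  ⟶  SISI  (L0)  txn=BusRd+Flush  M[L0]=95
step 7: P2: store L1 := 39  ⟶  IIMI  (L1)  txn=BusRdX  M[L1]=60
step 8: P1: store L0 := 18  ⟶  IMII  (L0)  txn=BusRdX  M[L0]=95
step 9: P1: store L0 := 60  ⟶  IMII  (L0)  txn=∅  M[L0]=95
step 10: P0: load  L0  ⟶  SSII  (L0)  txn=BusRd+Flush  M[L0]=60
step 11: P3: store L0 := 23  ⟶  IIIM  (L0)  txn=BusRdX  M[L0]=60
step 12: P3: load  L1  ⟶  IISS  (L1)  txn=BusRd+Flush  M[L1]=39
step 13: P2: store L0 := 66  ⟶  IIMI  (L0)  txn=BusRdX+Flush  M[L0]=23
step 14: P1: store L1 := 72  ⟶  IMII  (L1)  txn=BusRdX  M[L1]=39
step 15: P3: store L0 := 84  ⟶  IIIM  (L0)  txn=BusRdX+Flush  M[L0]=66

memory[L0] = 66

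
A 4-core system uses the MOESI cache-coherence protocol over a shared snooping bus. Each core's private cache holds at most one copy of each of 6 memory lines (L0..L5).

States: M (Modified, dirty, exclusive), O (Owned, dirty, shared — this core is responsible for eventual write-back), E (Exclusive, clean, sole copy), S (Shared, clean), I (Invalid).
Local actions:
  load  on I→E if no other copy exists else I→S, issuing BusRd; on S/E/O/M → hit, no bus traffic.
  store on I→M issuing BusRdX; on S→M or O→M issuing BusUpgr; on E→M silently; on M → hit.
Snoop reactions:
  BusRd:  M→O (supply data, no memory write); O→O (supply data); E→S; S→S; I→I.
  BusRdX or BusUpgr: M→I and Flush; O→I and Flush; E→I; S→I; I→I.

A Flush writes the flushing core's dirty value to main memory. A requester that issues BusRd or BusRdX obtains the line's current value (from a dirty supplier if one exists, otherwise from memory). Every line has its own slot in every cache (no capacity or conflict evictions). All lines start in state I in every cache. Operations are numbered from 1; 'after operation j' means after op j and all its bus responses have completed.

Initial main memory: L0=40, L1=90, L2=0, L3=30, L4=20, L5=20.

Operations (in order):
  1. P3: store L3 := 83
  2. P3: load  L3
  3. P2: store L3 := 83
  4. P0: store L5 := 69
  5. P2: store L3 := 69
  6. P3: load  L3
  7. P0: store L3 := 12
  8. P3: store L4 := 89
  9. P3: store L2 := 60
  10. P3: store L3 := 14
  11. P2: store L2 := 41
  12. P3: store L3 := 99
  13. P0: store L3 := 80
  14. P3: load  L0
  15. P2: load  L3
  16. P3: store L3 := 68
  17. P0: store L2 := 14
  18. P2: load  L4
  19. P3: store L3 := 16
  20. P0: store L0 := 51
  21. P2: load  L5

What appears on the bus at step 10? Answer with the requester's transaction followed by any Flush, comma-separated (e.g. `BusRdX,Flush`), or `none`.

bus = BusRdX,Flush

1. P3: store L3 := 83  bus=[BusRdX]  L3: P0=I P1=I P2=I P3=M  mem[L3]=30
2. P3: load  L3  bus=[-]  L3: P0=I P1=I P2=I P3=M  mem[L3]=30
3. P2: store L3 := 83  bus=[BusRdX,Flush]  L3: P0=I P1=I P2=M P3=I  mem[L3]=83
4. P0: store L5 := 69  bus=[BusRdX]  L5: P0=M P1=I P2=I P3=I  mem[L5]=20
5. P2: store L3 := 69  bus=[-]  L3: P0=I P1=I P2=M P3=I  mem[L3]=83
6. P3: load  L3  bus=[BusRd]  L3: P0=I P1=I P2=O P3=S  mem[L3]=83
7. P0: store L3 := 12  bus=[BusRdX,Flush]  L3: P0=M P1=I P2=I P3=I  mem[L3]=69
8. P3: store L4 := 89  bus=[BusRdX]  L4: P0=I P1=I P2=I P3=M  mem[L4]=20
9. P3: store L2 := 60  bus=[BusRdX]  L2: P0=I P1=I P2=I P3=M  mem[L2]=0
10. P3: store L3 := 14  bus=[BusRdX,Flush]  L3: P0=I P1=I P2=I P3=M  mem[L3]=12
11. P2: store L2 := 41  bus=[BusRdX,Flush]  L2: P0=I P1=I P2=M P3=I  mem[L2]=60
12. P3: store L3 := 99  bus=[-]  L3: P0=I P1=I P2=I P3=M  mem[L3]=12
13. P0: store L3 := 80  bus=[BusRdX,Flush]  L3: P0=M P1=I P2=I P3=I  mem[L3]=99
14. P3: load  L0  bus=[BusRd]  L0: P0=I P1=I P2=I P3=E  mem[L0]=40
15. P2: load  L3  bus=[BusRd]  L3: P0=O P1=I P2=S P3=I  mem[L3]=99
16. P3: store L3 := 68  bus=[BusRdX,Flush]  L3: P0=I P1=I P2=I P3=M  mem[L3]=80
17. P0: store L2 := 14  bus=[BusRdX,Flush]  L2: P0=M P1=I P2=I P3=I  mem[L2]=41
18. P2: load  L4  bus=[BusRd]  L4: P0=I P1=I P2=S P3=O  mem[L4]=20
19. P3: store L3 := 16  bus=[-]  L3: P0=I P1=I P2=I P3=M  mem[L3]=80
20. P0: store L0 := 51  bus=[BusRdX]  L0: P0=M P1=I P2=I P3=I  mem[L0]=40
21. P2: load  L5  bus=[BusRd]  L5: P0=O P1=I P2=S P3=I  mem[L5]=20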